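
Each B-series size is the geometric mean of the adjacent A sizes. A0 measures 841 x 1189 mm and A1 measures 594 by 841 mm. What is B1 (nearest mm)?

Short side: √(841 · 594) = √499554 ≈ 706.8 → 707 mm
Long side: √(1189 · 841) = √999949 ≈ 1000.0 → 1000 mm

707 × 1000 mm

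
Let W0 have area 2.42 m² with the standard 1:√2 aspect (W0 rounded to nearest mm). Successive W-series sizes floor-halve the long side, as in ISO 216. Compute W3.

462 × 654 mm

Let W0's short side be w mm. w · w√2 = 2.42 m² = 2,420,000 mm², so w ≈ 1308.1 mm and w√2 ≈ 1850.0 mm → W0 = 1308 × 1850 mm.
W1: ⌊1850/2⌋ × 1308 = 925 × 1308 mm
W2: ⌊1308/2⌋ × 925 = 654 × 925 mm
W3: ⌊925/2⌋ × 654 = 462 × 654 mm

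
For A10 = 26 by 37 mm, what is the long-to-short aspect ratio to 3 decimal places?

1.423

37 / 26 = 1.423
ISO 216 targets √2 ≈ 1.414; the +0.009 deviation is from mm rounding.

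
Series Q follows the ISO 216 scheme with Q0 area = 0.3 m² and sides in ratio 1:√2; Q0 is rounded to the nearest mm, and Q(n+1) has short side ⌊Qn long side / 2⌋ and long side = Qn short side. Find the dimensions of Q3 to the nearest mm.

162 × 230 mm

Let Q0's short side be w mm. w · w√2 = 0.3 m² = 300,000 mm², so w ≈ 460.6 mm and w√2 ≈ 651.4 mm → Q0 = 461 × 651 mm.
Q1: ⌊651/2⌋ × 461 = 325 × 461 mm
Q2: ⌊461/2⌋ × 325 = 230 × 325 mm
Q3: ⌊325/2⌋ × 230 = 162 × 230 mm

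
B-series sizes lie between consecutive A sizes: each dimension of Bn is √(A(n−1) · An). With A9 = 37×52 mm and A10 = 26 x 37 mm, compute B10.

Short side: √(37 · 26) = √962 ≈ 31.0 → 31 mm
Long side: √(52 · 37) = √1924 ≈ 43.9 → 44 mm

31 × 44 mm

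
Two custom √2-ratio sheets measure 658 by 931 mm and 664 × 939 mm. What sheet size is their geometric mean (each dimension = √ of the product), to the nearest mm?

661 × 935 mm

Short side: √(658 · 664) = √436912 ≈ 661.0 → 661 mm
Long side: √(931 · 939) = √874209 ≈ 935.0 → 935 mm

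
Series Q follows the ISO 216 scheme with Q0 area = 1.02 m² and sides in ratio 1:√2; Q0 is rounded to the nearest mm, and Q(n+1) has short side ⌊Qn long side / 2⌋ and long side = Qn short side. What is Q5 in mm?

150 × 212 mm

Let Q0's short side be w mm. w · w√2 = 1.02 m² = 1,020,000 mm², so w ≈ 849.3 mm and w√2 ≈ 1201.0 mm → Q0 = 849 × 1201 mm.
Q1: ⌊1201/2⌋ × 849 = 600 × 849 mm
Q2: ⌊849/2⌋ × 600 = 424 × 600 mm
Q3: ⌊600/2⌋ × 424 = 300 × 424 mm
Q4: ⌊424/2⌋ × 300 = 212 × 300 mm
Q5: ⌊300/2⌋ × 212 = 150 × 212 mm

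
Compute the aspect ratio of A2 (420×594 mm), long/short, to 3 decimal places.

1.414

594 / 420 = 1.414
Matches √2 ≈ 1.414 — the ISO 216 defining ratio.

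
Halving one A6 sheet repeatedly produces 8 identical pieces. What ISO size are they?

8 = 2^3, so 3 halving steps.
A6 → A7 → … → A9 after 3 steps.

A9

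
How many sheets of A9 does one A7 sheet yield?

4

A7 = 74 × 105 mm; A9 = 37 × 52 mm.
Each halving step doubles the count; 2 steps from A7 to A9.
2^2 = 4.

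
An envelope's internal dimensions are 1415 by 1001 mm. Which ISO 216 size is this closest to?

B0 (1000 × 1414 mm)

Aspect ratio 1415/1001 ≈ 1.414 — close to the ISO √2 ≈ 1.414.
In the B-series (B0 = 1000 × 1414 mm): B0 = 1000 × 1414 mm.
Off by 2 mm total — nearest standard size.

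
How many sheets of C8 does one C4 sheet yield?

16

Each ISO step halves the sheet: 1 × C4 → 2 × C5 → 4 × C6 → 8 × C7 → …
From C4 to C8 is 4 halving steps: 2^4 = 16.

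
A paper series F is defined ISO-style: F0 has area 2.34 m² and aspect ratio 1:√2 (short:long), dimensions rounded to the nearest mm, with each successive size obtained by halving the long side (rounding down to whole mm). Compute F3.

Let F0's short side be w mm. w · w√2 = 2.34 m² = 2,340,000 mm², so w ≈ 1286.3 mm and w√2 ≈ 1819.1 mm → F0 = 1286 × 1819 mm.
F1: ⌊1819/2⌋ × 1286 = 909 × 1286 mm
F2: ⌊1286/2⌋ × 909 = 643 × 909 mm
F3: ⌊909/2⌋ × 643 = 454 × 643 mm

454 × 643 mm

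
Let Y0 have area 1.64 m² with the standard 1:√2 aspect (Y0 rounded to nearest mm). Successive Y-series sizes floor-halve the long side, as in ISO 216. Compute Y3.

Let Y0's short side be w mm. w · w√2 = 1.64 m² = 1,640,000 mm², so w ≈ 1076.9 mm and w√2 ≈ 1522.9 mm → Y0 = 1077 × 1523 mm.
Y1: ⌊1523/2⌋ × 1077 = 761 × 1077 mm
Y2: ⌊1077/2⌋ × 761 = 538 × 761 mm
Y3: ⌊761/2⌋ × 538 = 380 × 538 mm

380 × 538 mm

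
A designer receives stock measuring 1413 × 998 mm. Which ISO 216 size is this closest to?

B0 (1000 × 1414 mm)

Aspect ratio 1413/998 ≈ 1.416 — close to the ISO √2 ≈ 1.414.
In the B-series (B0 = 1000 × 1414 mm): B0 = 1000 × 1414 mm.
Off by 3 mm total — nearest standard size.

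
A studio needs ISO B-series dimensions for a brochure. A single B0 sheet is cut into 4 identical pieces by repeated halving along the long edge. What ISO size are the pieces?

4 = 2^2, so 2 halving steps.
B0 → B1 → … → B2 after 2 steps.

B2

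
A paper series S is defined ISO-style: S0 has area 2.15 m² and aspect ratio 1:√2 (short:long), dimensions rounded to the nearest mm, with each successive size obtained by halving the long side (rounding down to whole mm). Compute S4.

308 × 436 mm

Let S0's short side be w mm. w · w√2 = 2.15 m² = 2,150,000 mm², so w ≈ 1233.0 mm and w√2 ≈ 1743.7 mm → S0 = 1233 × 1744 mm.
S1: ⌊1744/2⌋ × 1233 = 872 × 1233 mm
S2: ⌊1233/2⌋ × 872 = 616 × 872 mm
S3: ⌊872/2⌋ × 616 = 436 × 616 mm
S4: ⌊616/2⌋ × 436 = 308 × 436 mm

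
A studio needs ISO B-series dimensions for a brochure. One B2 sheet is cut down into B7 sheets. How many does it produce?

32

Each ISO step halves the sheet: 1 × B2 → 2 × B3 → 4 × B4 → 8 × B5 → …
From B2 to B7 is 5 halving steps: 2^5 = 32.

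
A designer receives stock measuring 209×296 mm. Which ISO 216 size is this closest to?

A4 (210 × 297 mm)

Aspect ratio 296/209 ≈ 1.416 — close to the ISO √2 ≈ 1.414.
In the A-series (A0 area = 1 m²): A4 = 210 × 297 mm.
Off by 2 mm total — nearest standard size.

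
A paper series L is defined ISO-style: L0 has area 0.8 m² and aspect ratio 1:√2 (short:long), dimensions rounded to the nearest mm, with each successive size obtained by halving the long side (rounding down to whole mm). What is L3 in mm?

Let L0's short side be w mm. w · w√2 = 0.8 m² = 800,000 mm², so w ≈ 752.1 mm and w√2 ≈ 1063.7 mm → L0 = 752 × 1064 mm.
L1: ⌊1064/2⌋ × 752 = 532 × 752 mm
L2: ⌊752/2⌋ × 532 = 376 × 532 mm
L3: ⌊532/2⌋ × 376 = 266 × 376 mm

266 × 376 mm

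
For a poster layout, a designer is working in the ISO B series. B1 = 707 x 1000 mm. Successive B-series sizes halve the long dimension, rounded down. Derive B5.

B2: ⌊1000/2⌋ × 707 = 500 × 707 mm
B3: ⌊707/2⌋ × 500 = 353 × 500 mm
B4: ⌊500/2⌋ × 353 = 250 × 353 mm
B5: ⌊353/2⌋ × 250 = 176 × 250 mm

176 × 250 mm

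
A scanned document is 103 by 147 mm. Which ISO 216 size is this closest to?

Aspect ratio 147/103 ≈ 1.427 — close to the ISO √2 ≈ 1.414.
In the A-series (A0 area = 1 m²): A6 = 105 × 148 mm.
Off by 3 mm total — nearest standard size.

A6 (105 × 148 mm)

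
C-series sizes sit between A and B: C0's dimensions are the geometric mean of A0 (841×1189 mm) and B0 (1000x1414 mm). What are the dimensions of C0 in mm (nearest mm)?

917 × 1297 mm

Short: √(841 · 1000) = √841000 ≈ 917.1 mm.
Long: √(1189 · 1414) = √1681246 ≈ 1296.6 mm.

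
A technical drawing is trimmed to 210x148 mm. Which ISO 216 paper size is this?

A5 (148 × 210 mm)

Aspect ratio 210/148 ≈ 1.419 — close to the ISO √2 ≈ 1.414.
In the A-series (A0 area = 1 m²): A5 = 148 × 210 mm.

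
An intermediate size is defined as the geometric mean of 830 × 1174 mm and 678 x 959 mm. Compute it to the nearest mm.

750 × 1061 mm

Short side: √(830 · 678) = √562740 ≈ 750.2 → 750 mm
Long side: √(1174 · 959) = √1125866 ≈ 1061.1 → 1061 mm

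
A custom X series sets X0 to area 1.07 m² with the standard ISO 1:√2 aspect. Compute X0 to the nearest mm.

Let the short side be w mm. Then w · w√2 = 1.07 m² = 1,070,000 mm².
w² = 1,070,000/√2, so w ≈ 869.8 mm; long side = w√2 ≈ 1230.1 mm.

870 × 1230 mm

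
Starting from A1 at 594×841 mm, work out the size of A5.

148 × 210 mm

A2: ⌊841/2⌋ × 594 = 420 × 594 mm
A3: ⌊594/2⌋ × 420 = 297 × 420 mm
A4: ⌊420/2⌋ × 297 = 210 × 297 mm
A5: ⌊297/2⌋ × 210 = 148 × 210 mm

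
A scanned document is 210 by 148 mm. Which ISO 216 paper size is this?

Aspect ratio 210/148 ≈ 1.419 — close to the ISO √2 ≈ 1.414.
In the A-series (A0 area = 1 m²): A5 = 148 × 210 mm.

A5 (148 × 210 mm)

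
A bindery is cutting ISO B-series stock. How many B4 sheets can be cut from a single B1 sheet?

B1 = 707 × 1000 mm; B4 = 250 × 353 mm.
Each halving step doubles the count; 3 steps from B1 to B4.
2^3 = 8.

8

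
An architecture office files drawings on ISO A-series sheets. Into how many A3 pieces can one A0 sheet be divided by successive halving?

A0 = 841 × 1189 mm; A3 = 297 × 420 mm.
Each halving step doubles the count; 3 steps from A0 to A3.
2^3 = 8.

8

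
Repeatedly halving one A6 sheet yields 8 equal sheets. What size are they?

A9

8 = 2^3, so 3 halving steps.
A6 → A7 → … → A9 after 3 steps.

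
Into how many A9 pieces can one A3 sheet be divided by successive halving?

Each ISO step halves the sheet: 1 × A3 → 2 × A4 → 4 × A5 → 8 × A6 → …
From A3 to A9 is 6 halving steps: 2^6 = 64.

64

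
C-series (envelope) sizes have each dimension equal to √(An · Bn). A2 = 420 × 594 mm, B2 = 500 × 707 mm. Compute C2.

Short side: √(420 · 500) = √210000 ≈ 458.3 → 458 mm
Long side: √(594 · 707) = √419958 ≈ 648.0 → 648 mm

458 × 648 mm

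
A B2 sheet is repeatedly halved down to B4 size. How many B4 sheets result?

Each ISO step halves the sheet: 1 × B2 → 2 × B3 → 4 × B4
From B2 to B4 is 2 halving steps: 2^2 = 4.

4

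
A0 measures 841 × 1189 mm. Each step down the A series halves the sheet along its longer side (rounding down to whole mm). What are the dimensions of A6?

A1: ⌊1189/2⌋ × 841 = 594 × 841 mm
A2: ⌊841/2⌋ × 594 = 420 × 594 mm
A3: ⌊594/2⌋ × 420 = 297 × 420 mm
A4: ⌊420/2⌋ × 297 = 210 × 297 mm
A5: ⌊297/2⌋ × 210 = 148 × 210 mm
A6: ⌊210/2⌋ × 148 = 105 × 148 mm

105 × 148 mm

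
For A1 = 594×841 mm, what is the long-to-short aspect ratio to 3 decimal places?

841 / 594 = 1.416
ISO 216 targets √2 ≈ 1.414; the +0.002 deviation is from mm rounding.

1.416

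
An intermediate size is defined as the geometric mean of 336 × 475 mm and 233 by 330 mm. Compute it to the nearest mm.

Short side: √(336 · 233) = √78288 ≈ 279.8 → 280 mm
Long side: √(475 · 330) = √156750 ≈ 395.9 → 396 mm

280 × 396 mm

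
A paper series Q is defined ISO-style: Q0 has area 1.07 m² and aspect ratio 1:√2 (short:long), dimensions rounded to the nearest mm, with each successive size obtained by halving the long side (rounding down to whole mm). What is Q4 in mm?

217 × 307 mm

Let Q0's short side be w mm. w · w√2 = 1.07 m² = 1,070,000 mm², so w ≈ 869.8 mm and w√2 ≈ 1230.1 mm → Q0 = 870 × 1230 mm.
Q1: ⌊1230/2⌋ × 870 = 615 × 870 mm
Q2: ⌊870/2⌋ × 615 = 435 × 615 mm
Q3: ⌊615/2⌋ × 435 = 307 × 435 mm
Q4: ⌊435/2⌋ × 307 = 217 × 307 mm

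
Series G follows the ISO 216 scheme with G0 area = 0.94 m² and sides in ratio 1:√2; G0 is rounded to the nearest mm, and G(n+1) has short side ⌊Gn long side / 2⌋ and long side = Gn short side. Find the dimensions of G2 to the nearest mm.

Let G0's short side be w mm. w · w√2 = 0.94 m² = 940,000 mm², so w ≈ 815.3 mm and w√2 ≈ 1153.0 mm → G0 = 815 × 1153 mm.
G1: ⌊1153/2⌋ × 815 = 576 × 815 mm
G2: ⌊815/2⌋ × 576 = 407 × 576 mm

407 × 576 mm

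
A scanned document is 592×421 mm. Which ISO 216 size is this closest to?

A2 (420 × 594 mm)

Aspect ratio 592/421 ≈ 1.406 — close to the ISO √2 ≈ 1.414.
In the A-series (A0 area = 1 m²): A2 = 420 × 594 mm.
Off by 3 mm total — nearest standard size.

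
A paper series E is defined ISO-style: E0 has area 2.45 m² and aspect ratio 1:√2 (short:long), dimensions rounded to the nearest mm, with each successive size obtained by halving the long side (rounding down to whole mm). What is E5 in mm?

Let E0's short side be w mm. w · w√2 = 2.45 m² = 2,450,000 mm², so w ≈ 1316.2 mm and w√2 ≈ 1861.4 mm → E0 = 1316 × 1861 mm.
E1: ⌊1861/2⌋ × 1316 = 930 × 1316 mm
E2: ⌊1316/2⌋ × 930 = 658 × 930 mm
E3: ⌊930/2⌋ × 658 = 465 × 658 mm
E4: ⌊658/2⌋ × 465 = 329 × 465 mm
E5: ⌊465/2⌋ × 329 = 232 × 329 mm

232 × 329 mm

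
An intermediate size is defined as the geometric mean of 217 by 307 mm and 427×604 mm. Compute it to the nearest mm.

304 × 431 mm

Short side: √(217 · 427) = √92659 ≈ 304.4 → 304 mm
Long side: √(307 · 604) = √185428 ≈ 430.6 → 431 mm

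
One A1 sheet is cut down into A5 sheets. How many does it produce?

Each ISO step halves the sheet: 1 × A1 → 2 × A2 → 4 × A3 → 8 × A4 → …
From A1 to A5 is 4 halving steps: 2^4 = 16.

16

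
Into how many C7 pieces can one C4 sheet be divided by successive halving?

C4 = 229 × 324 mm; C7 = 81 × 114 mm.
Each halving step doubles the count; 3 steps from C4 to C7.
2^3 = 8.

8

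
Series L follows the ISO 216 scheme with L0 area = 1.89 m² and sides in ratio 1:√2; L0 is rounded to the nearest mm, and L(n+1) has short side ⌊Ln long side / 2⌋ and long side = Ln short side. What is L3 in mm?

Let L0's short side be w mm. w · w√2 = 1.89 m² = 1,890,000 mm², so w ≈ 1156.0 mm and w√2 ≈ 1634.9 mm → L0 = 1156 × 1635 mm.
L1: ⌊1635/2⌋ × 1156 = 817 × 1156 mm
L2: ⌊1156/2⌋ × 817 = 578 × 817 mm
L3: ⌊817/2⌋ × 578 = 408 × 578 mm

408 × 578 mm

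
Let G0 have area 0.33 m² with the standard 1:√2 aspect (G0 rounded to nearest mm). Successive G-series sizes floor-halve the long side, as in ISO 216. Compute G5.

Let G0's short side be w mm. w · w√2 = 0.33 m² = 330,000 mm², so w ≈ 483.1 mm and w√2 ≈ 683.1 mm → G0 = 483 × 683 mm.
G1: ⌊683/2⌋ × 483 = 341 × 483 mm
G2: ⌊483/2⌋ × 341 = 241 × 341 mm
G3: ⌊341/2⌋ × 241 = 170 × 241 mm
G4: ⌊241/2⌋ × 170 = 120 × 170 mm
G5: ⌊170/2⌋ × 120 = 85 × 120 mm

85 × 120 mm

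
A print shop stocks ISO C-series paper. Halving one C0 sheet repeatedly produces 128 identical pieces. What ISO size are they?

C7

128 = 2^7, so 7 halving steps.
C0 → C1 → … → C7 after 7 steps.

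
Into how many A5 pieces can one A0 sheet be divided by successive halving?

Each ISO step halves the sheet: 1 × A0 → 2 × A1 → 4 × A2 → 8 × A3 → …
From A0 to A5 is 5 halving steps: 2^5 = 32.

32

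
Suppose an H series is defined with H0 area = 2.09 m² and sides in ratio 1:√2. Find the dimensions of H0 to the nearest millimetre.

Let the short side be w mm. Then w · w√2 = 2.09 m² = 2,090,000 mm².
w² = 2,090,000/√2, so w ≈ 1215.7 mm; long side = w√2 ≈ 1719.2 mm.

1216 × 1719 mm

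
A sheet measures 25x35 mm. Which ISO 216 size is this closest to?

A10 (26 × 37 mm)

Aspect ratio 35/25 ≈ 1.400 — close to the ISO √2 ≈ 1.414.
In the A-series (A0 area = 1 m²): A10 = 26 × 37 mm.
Off by 3 mm total — nearest standard size.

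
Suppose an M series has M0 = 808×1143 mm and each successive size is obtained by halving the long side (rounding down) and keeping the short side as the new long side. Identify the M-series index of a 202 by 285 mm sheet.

M0: 808 × 1143 mm
M1: 571 × 808 mm
M2: 404 × 571 mm
M3: 285 × 404 mm
M4: 202 × 285 mm
M5: 142 × 202 mm
→ matches M4.

M4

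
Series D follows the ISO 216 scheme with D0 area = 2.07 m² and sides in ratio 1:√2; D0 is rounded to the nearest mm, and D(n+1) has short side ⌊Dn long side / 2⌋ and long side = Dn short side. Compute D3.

Let D0's short side be w mm. w · w√2 = 2.07 m² = 2,070,000 mm², so w ≈ 1209.8 mm and w√2 ≈ 1711.0 mm → D0 = 1210 × 1711 mm.
D1: ⌊1711/2⌋ × 1210 = 855 × 1210 mm
D2: ⌊1210/2⌋ × 855 = 605 × 855 mm
D3: ⌊855/2⌋ × 605 = 427 × 605 mm

427 × 605 mm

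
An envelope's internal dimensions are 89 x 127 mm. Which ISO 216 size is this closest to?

Aspect ratio 127/89 ≈ 1.427 — close to the ISO √2 ≈ 1.414.
In the B-series (B0 = 1000 × 1414 mm): B7 = 88 × 125 mm.
Off by 3 mm total — nearest standard size.

B7 (88 × 125 mm)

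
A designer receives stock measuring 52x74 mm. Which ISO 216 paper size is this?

A8 (52 × 74 mm)

Aspect ratio 74/52 ≈ 1.423 — close to the ISO √2 ≈ 1.414.
In the A-series (A0 area = 1 m²): A8 = 52 × 74 mm.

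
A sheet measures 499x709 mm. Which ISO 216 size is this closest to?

B2 (500 × 707 mm)

Aspect ratio 709/499 ≈ 1.421 — close to the ISO √2 ≈ 1.414.
In the B-series (B0 = 1000 × 1414 mm): B2 = 500 × 707 mm.
Off by 3 mm total — nearest standard size.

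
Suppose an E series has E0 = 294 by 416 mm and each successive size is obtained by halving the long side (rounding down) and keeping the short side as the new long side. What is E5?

E1: ⌊416/2⌋ × 294 = 208 × 294 mm
E2: ⌊294/2⌋ × 208 = 147 × 208 mm
E3: ⌊208/2⌋ × 147 = 104 × 147 mm
E4: ⌊147/2⌋ × 104 = 73 × 104 mm
E5: ⌊104/2⌋ × 73 = 52 × 73 mm

52 × 73 mm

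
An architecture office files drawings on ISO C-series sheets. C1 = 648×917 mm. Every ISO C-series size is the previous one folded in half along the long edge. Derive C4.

C2: ⌊917/2⌋ × 648 = 458 × 648 mm
C3: ⌊648/2⌋ × 458 = 324 × 458 mm
C4: ⌊458/2⌋ × 324 = 229 × 324 mm

229 × 324 mm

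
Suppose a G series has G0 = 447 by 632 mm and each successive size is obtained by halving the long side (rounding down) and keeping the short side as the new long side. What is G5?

G1: ⌊632/2⌋ × 447 = 316 × 447 mm
G2: ⌊447/2⌋ × 316 = 223 × 316 mm
G3: ⌊316/2⌋ × 223 = 158 × 223 mm
G4: ⌊223/2⌋ × 158 = 111 × 158 mm
G5: ⌊158/2⌋ × 111 = 79 × 111 mm

79 × 111 mm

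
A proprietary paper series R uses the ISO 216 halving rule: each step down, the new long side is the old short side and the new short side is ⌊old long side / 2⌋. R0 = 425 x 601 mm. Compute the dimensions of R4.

R1: ⌊601/2⌋ × 425 = 300 × 425 mm
R2: ⌊425/2⌋ × 300 = 212 × 300 mm
R3: ⌊300/2⌋ × 212 = 150 × 212 mm
R4: ⌊212/2⌋ × 150 = 106 × 150 mm

106 × 150 mm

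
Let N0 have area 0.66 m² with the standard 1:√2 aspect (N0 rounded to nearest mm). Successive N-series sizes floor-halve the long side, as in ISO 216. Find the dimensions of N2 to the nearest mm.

Let N0's short side be w mm. w · w√2 = 0.66 m² = 660,000 mm², so w ≈ 683.1 mm and w√2 ≈ 966.1 mm → N0 = 683 × 966 mm.
N1: ⌊966/2⌋ × 683 = 483 × 683 mm
N2: ⌊683/2⌋ × 483 = 341 × 483 mm

341 × 483 mm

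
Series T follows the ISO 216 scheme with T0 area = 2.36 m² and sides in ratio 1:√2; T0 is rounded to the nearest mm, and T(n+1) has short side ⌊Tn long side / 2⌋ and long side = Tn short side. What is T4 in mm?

323 × 456 mm

Let T0's short side be w mm. w · w√2 = 2.36 m² = 2,360,000 mm², so w ≈ 1291.8 mm and w√2 ≈ 1826.9 mm → T0 = 1292 × 1827 mm.
T1: ⌊1827/2⌋ × 1292 = 913 × 1292 mm
T2: ⌊1292/2⌋ × 913 = 646 × 913 mm
T3: ⌊913/2⌋ × 646 = 456 × 646 mm
T4: ⌊646/2⌋ × 456 = 323 × 456 mm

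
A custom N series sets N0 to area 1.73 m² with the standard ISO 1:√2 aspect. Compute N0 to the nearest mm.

1106 × 1564 mm

Let the short side be w mm. Then w · w√2 = 1.73 m² = 1,730,000 mm².
w² = 1,730,000/√2, so w ≈ 1106.0 mm; long side = w√2 ≈ 1564.2 mm.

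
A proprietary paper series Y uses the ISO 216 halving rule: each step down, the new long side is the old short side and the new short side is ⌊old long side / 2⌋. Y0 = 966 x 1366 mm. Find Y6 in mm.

Y1: ⌊1366/2⌋ × 966 = 683 × 966 mm
Y2: ⌊966/2⌋ × 683 = 483 × 683 mm
Y3: ⌊683/2⌋ × 483 = 341 × 483 mm
Y4: ⌊483/2⌋ × 341 = 241 × 341 mm
Y5: ⌊341/2⌋ × 241 = 170 × 241 mm
Y6: ⌊241/2⌋ × 170 = 120 × 170 mm

120 × 170 mm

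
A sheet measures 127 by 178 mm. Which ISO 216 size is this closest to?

Aspect ratio 178/127 ≈ 1.402 — close to the ISO √2 ≈ 1.414.
In the B-series (B0 = 1000 × 1414 mm): B6 = 125 × 176 mm.
Off by 4 mm total — nearest standard size.

B6 (125 × 176 mm)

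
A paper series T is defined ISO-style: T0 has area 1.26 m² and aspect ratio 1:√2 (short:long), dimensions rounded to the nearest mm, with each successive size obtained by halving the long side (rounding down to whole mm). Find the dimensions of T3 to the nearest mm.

Let T0's short side be w mm. w · w√2 = 1.26 m² = 1,260,000 mm², so w ≈ 943.9 mm and w√2 ≈ 1334.9 mm → T0 = 944 × 1335 mm.
T1: ⌊1335/2⌋ × 944 = 667 × 944 mm
T2: ⌊944/2⌋ × 667 = 472 × 667 mm
T3: ⌊667/2⌋ × 472 = 333 × 472 mm

333 × 472 mm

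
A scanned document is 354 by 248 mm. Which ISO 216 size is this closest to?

B4 (250 × 353 mm)

Aspect ratio 354/248 ≈ 1.427 — close to the ISO √2 ≈ 1.414.
In the B-series (B0 = 1000 × 1414 mm): B4 = 250 × 353 mm.
Off by 3 mm total — nearest standard size.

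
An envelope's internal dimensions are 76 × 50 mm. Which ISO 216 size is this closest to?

A8 (52 × 74 mm)

Aspect ratio 76/50 ≈ 1.520 (ISO target is √2 ≈ 1.414).
In the A-series (A0 area = 1 m²): A8 = 52 × 74 mm.
Off by 4 mm total — nearest standard size.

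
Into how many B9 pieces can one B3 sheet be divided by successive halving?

Each ISO step halves the sheet: 1 × B3 → 2 × B4 → 4 × B5 → 8 × B6 → …
From B3 to B9 is 6 halving steps: 2^6 = 64.

64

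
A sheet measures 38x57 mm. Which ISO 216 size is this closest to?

C9 (40 × 57 mm)

Aspect ratio 57/38 ≈ 1.500 (ISO target is √2 ≈ 1.414).
In the C-series (envelope sizes, between A and B): C9 = 40 × 57 mm.
Off by 2 mm total — nearest standard size.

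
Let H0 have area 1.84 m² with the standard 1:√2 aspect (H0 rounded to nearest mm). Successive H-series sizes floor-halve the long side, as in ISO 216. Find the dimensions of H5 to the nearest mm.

Let H0's short side be w mm. w · w√2 = 1.84 m² = 1,840,000 mm², so w ≈ 1140.6 mm and w√2 ≈ 1613.1 mm → H0 = 1141 × 1613 mm.
H1: ⌊1613/2⌋ × 1141 = 806 × 1141 mm
H2: ⌊1141/2⌋ × 806 = 570 × 806 mm
H3: ⌊806/2⌋ × 570 = 403 × 570 mm
H4: ⌊570/2⌋ × 403 = 285 × 403 mm
H5: ⌊403/2⌋ × 285 = 201 × 285 mm

201 × 285 mm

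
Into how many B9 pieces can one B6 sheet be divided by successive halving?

8

Each ISO step halves the sheet: 1 × B6 → 2 × B7 → 4 × B8 → 8 × B9
From B6 to B9 is 3 halving steps: 2^3 = 8.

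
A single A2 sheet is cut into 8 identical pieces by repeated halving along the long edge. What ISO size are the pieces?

8 = 2^3, so 3 halving steps.
A2 → A3 → … → A5 after 3 steps.

A5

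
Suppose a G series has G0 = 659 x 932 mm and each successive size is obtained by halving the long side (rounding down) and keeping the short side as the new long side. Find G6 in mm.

G1: ⌊932/2⌋ × 659 = 466 × 659 mm
G2: ⌊659/2⌋ × 466 = 329 × 466 mm
G3: ⌊466/2⌋ × 329 = 233 × 329 mm
G4: ⌊329/2⌋ × 233 = 164 × 233 mm
G5: ⌊233/2⌋ × 164 = 116 × 164 mm
G6: ⌊164/2⌋ × 116 = 82 × 116 mm

82 × 116 mm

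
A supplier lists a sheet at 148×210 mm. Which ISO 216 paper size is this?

Aspect ratio 210/148 ≈ 1.419 — close to the ISO √2 ≈ 1.414.
In the A-series (A0 area = 1 m²): A5 = 148 × 210 mm.

A5 (148 × 210 mm)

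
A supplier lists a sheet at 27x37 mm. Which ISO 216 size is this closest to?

A10 (26 × 37 mm)

Aspect ratio 37/27 ≈ 1.370 (ISO target is √2 ≈ 1.414).
In the A-series (A0 area = 1 m²): A10 = 26 × 37 mm.
Off by 1 mm total — nearest standard size.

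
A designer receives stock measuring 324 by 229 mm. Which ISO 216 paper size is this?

C4 (229 × 324 mm)

Aspect ratio 324/229 ≈ 1.415 — close to the ISO √2 ≈ 1.414.
In the C-series (envelope sizes, between A and B): C4 = 229 × 324 mm.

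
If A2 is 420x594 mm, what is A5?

A3: ⌊594/2⌋ × 420 = 297 × 420 mm
A4: ⌊420/2⌋ × 297 = 210 × 297 mm
A5: ⌊297/2⌋ × 210 = 148 × 210 mm

148 × 210 mm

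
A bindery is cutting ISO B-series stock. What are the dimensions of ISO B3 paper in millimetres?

B0 = 1000 × 1414 mm (B0 has a 1000 mm short side, aspect 1:√2).
B1: ⌊1414/2⌋ × 1000 = 707 × 1000 mm
B2: ⌊1000/2⌋ × 707 = 500 × 707 mm
B3: ⌊707/2⌋ × 500 = 353 × 500 mm

353 × 500 mm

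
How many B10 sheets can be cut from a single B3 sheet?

Each ISO step halves the sheet: 1 × B3 → 2 × B4 → 4 × B5 → 8 × B6 → …
From B3 to B10 is 7 halving steps: 2^7 = 128.

128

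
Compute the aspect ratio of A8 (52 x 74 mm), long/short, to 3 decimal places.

1.423

74 / 52 = 1.423
ISO 216 targets √2 ≈ 1.414; the +0.009 deviation is from mm rounding.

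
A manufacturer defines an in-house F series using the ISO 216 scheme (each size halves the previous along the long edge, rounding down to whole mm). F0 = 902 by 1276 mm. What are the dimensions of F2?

F1: ⌊1276/2⌋ × 902 = 638 × 902 mm
F2: ⌊902/2⌋ × 638 = 451 × 638 mm

451 × 638 mm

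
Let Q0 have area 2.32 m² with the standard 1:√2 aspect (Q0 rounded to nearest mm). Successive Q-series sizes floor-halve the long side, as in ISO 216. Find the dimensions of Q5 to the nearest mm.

226 × 320 mm

Let Q0's short side be w mm. w · w√2 = 2.32 m² = 2,320,000 mm², so w ≈ 1280.8 mm and w√2 ≈ 1811.3 mm → Q0 = 1281 × 1811 mm.
Q1: ⌊1811/2⌋ × 1281 = 905 × 1281 mm
Q2: ⌊1281/2⌋ × 905 = 640 × 905 mm
Q3: ⌊905/2⌋ × 640 = 452 × 640 mm
Q4: ⌊640/2⌋ × 452 = 320 × 452 mm
Q5: ⌊452/2⌋ × 320 = 226 × 320 mm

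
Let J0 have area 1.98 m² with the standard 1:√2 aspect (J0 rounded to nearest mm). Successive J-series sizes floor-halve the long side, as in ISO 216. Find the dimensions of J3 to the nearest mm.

418 × 591 mm

Let J0's short side be w mm. w · w√2 = 1.98 m² = 1,980,000 mm², so w ≈ 1183.2 mm and w√2 ≈ 1673.4 mm → J0 = 1183 × 1673 mm.
J1: ⌊1673/2⌋ × 1183 = 836 × 1183 mm
J2: ⌊1183/2⌋ × 836 = 591 × 836 mm
J3: ⌊836/2⌋ × 591 = 418 × 591 mm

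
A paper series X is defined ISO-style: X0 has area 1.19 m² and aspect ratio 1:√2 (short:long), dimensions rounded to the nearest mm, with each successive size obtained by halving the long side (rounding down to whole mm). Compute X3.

324 × 458 mm

Let X0's short side be w mm. w · w√2 = 1.19 m² = 1,190,000 mm², so w ≈ 917.3 mm and w√2 ≈ 1297.3 mm → X0 = 917 × 1297 mm.
X1: ⌊1297/2⌋ × 917 = 648 × 917 mm
X2: ⌊917/2⌋ × 648 = 458 × 648 mm
X3: ⌊648/2⌋ × 458 = 324 × 458 mm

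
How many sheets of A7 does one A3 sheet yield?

16

Each ISO step halves the sheet: 1 × A3 → 2 × A4 → 4 × A5 → 8 × A6 → …
From A3 to A7 is 4 halving steps: 2^4 = 16.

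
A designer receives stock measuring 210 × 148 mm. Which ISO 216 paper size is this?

A5 (148 × 210 mm)

Aspect ratio 210/148 ≈ 1.419 — close to the ISO √2 ≈ 1.414.
In the A-series (A0 area = 1 m²): A5 = 148 × 210 mm.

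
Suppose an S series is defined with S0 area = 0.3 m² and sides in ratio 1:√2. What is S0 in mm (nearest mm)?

Let the short side be w mm. Then w · w√2 = 0.3 m² = 300,000 mm².
w² = 300,000/√2, so w ≈ 460.6 mm; long side = w√2 ≈ 651.4 mm.

461 × 651 mm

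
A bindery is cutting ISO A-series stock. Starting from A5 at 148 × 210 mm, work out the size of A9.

A6: ⌊210/2⌋ × 148 = 105 × 148 mm
A7: ⌊148/2⌋ × 105 = 74 × 105 mm
A8: ⌊105/2⌋ × 74 = 52 × 74 mm
A9: ⌊74/2⌋ × 52 = 37 × 52 mm

37 × 52 mm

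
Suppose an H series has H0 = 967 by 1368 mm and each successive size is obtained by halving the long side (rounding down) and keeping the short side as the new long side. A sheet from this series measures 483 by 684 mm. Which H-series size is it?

H2

H0: 967 × 1368 mm
H1: 684 × 967 mm
H2: 483 × 684 mm
H3: 342 × 483 mm
→ matches H2.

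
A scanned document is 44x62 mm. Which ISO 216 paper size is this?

Aspect ratio 62/44 ≈ 1.409 — close to the ISO √2 ≈ 1.414.
In the B-series (B0 = 1000 × 1414 mm): B9 = 44 × 62 mm.

B9 (44 × 62 mm)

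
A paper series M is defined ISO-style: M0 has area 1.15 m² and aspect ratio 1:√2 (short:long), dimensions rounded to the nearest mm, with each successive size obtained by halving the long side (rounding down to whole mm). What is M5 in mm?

159 × 225 mm

Let M0's short side be w mm. w · w√2 = 1.15 m² = 1,150,000 mm², so w ≈ 901.8 mm and w√2 ≈ 1275.3 mm → M0 = 902 × 1275 mm.
M1: ⌊1275/2⌋ × 902 = 637 × 902 mm
M2: ⌊902/2⌋ × 637 = 451 × 637 mm
M3: ⌊637/2⌋ × 451 = 318 × 451 mm
M4: ⌊451/2⌋ × 318 = 225 × 318 mm
M5: ⌊318/2⌋ × 225 = 159 × 225 mm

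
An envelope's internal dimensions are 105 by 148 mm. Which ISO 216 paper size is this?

Aspect ratio 148/105 ≈ 1.410 — close to the ISO √2 ≈ 1.414.
In the A-series (A0 area = 1 m²): A6 = 105 × 148 mm.

A6 (105 × 148 mm)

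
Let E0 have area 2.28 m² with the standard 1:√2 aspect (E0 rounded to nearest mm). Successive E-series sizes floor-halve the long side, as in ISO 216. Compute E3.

Let E0's short side be w mm. w · w√2 = 2.28 m² = 2,280,000 mm², so w ≈ 1269.7 mm and w√2 ≈ 1795.7 mm → E0 = 1270 × 1796 mm.
E1: ⌊1796/2⌋ × 1270 = 898 × 1270 mm
E2: ⌊1270/2⌋ × 898 = 635 × 898 mm
E3: ⌊898/2⌋ × 635 = 449 × 635 mm

449 × 635 mm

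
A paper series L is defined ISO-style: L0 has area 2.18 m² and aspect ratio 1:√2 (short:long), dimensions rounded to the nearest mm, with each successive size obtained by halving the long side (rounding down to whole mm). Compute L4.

310 × 439 mm

Let L0's short side be w mm. w · w√2 = 2.18 m² = 2,180,000 mm², so w ≈ 1241.6 mm and w√2 ≈ 1755.8 mm → L0 = 1242 × 1756 mm.
L1: ⌊1756/2⌋ × 1242 = 878 × 1242 mm
L2: ⌊1242/2⌋ × 878 = 621 × 878 mm
L3: ⌊878/2⌋ × 621 = 439 × 621 mm
L4: ⌊621/2⌋ × 439 = 310 × 439 mm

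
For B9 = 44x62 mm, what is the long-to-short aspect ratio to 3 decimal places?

1.409

62 / 44 = 1.409
ISO 216 targets √2 ≈ 1.414; the -0.005 deviation is from mm rounding.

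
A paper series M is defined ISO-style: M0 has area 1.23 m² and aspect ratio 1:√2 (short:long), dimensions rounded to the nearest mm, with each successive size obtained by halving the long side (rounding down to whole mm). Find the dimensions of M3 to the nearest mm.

329 × 466 mm

Let M0's short side be w mm. w · w√2 = 1.23 m² = 1,230,000 mm², so w ≈ 932.6 mm and w√2 ≈ 1318.9 mm → M0 = 933 × 1319 mm.
M1: ⌊1319/2⌋ × 933 = 659 × 933 mm
M2: ⌊933/2⌋ × 659 = 466 × 659 mm
M3: ⌊659/2⌋ × 466 = 329 × 466 mm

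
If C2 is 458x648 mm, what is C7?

C3: ⌊648/2⌋ × 458 = 324 × 458 mm
C4: ⌊458/2⌋ × 324 = 229 × 324 mm
C5: ⌊324/2⌋ × 229 = 162 × 229 mm
C6: ⌊229/2⌋ × 162 = 114 × 162 mm
C7: ⌊162/2⌋ × 114 = 81 × 114 mm

81 × 114 mm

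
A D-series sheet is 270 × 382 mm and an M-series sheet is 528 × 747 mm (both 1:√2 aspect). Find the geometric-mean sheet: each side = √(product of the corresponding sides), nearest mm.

Short side: √(270 · 528) = √142560 ≈ 377.6 → 378 mm
Long side: √(382 · 747) = √285354 ≈ 534.2 → 534 mm

378 × 534 mm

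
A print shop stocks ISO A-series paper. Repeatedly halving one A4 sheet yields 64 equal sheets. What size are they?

A10

64 = 2^6, so 6 halving steps.
A4 → A5 → … → A10 after 6 steps.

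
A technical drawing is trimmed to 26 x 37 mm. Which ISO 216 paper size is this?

Aspect ratio 37/26 ≈ 1.423 — close to the ISO √2 ≈ 1.414.
In the A-series (A0 area = 1 m²): A10 = 26 × 37 mm.

A10 (26 × 37 mm)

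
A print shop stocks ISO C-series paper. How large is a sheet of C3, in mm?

324 × 458 mm

C0 = 917 × 1297 mm (C0 is the geometric mean of A0 and B0, aspect 1:√2).
C1: ⌊1297/2⌋ × 917 = 648 × 917 mm
C2: ⌊917/2⌋ × 648 = 458 × 648 mm
C3: ⌊648/2⌋ × 458 = 324 × 458 mm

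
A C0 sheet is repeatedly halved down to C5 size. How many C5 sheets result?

32

C0 = 917 × 1297 mm; C5 = 162 × 229 mm.
Each halving step doubles the count; 5 steps from C0 to C5.
2^5 = 32.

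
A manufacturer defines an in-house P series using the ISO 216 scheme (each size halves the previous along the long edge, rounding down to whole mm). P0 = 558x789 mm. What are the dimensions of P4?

139 × 197 mm

P1: ⌊789/2⌋ × 558 = 394 × 558 mm
P2: ⌊558/2⌋ × 394 = 279 × 394 mm
P3: ⌊394/2⌋ × 279 = 197 × 279 mm
P4: ⌊279/2⌋ × 197 = 139 × 197 mm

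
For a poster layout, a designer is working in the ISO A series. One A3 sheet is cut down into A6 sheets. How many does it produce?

Each ISO step halves the sheet: 1 × A3 → 2 × A4 → 4 × A5 → 8 × A6
From A3 to A6 is 3 halving steps: 2^3 = 8.

8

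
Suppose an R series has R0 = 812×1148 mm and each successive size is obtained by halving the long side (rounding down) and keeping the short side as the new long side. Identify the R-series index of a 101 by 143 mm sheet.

R6

R0: 812 × 1148 mm
R1: 574 × 812 mm
R2: 406 × 574 mm
R3: 287 × 406 mm
R4: 203 × 287 mm
R5: 143 × 203 mm
R6: 101 × 143 mm
R7: 71 × 101 mm
→ matches R6.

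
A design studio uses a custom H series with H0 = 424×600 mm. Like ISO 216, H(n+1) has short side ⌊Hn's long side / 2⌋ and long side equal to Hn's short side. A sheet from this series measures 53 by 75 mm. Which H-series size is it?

H0: 424 × 600 mm
H1: 300 × 424 mm
H2: 212 × 300 mm
H3: 150 × 212 mm
H4: 106 × 150 mm
H5: 75 × 106 mm
H6: 53 × 75 mm
H7: 37 × 53 mm
→ matches H6.

H6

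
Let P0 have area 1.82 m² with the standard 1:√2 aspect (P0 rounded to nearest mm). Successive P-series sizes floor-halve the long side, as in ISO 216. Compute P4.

Let P0's short side be w mm. w · w√2 = 1.82 m² = 1,820,000 mm², so w ≈ 1134.4 mm and w√2 ≈ 1604.3 mm → P0 = 1134 × 1604 mm.
P1: ⌊1604/2⌋ × 1134 = 802 × 1134 mm
P2: ⌊1134/2⌋ × 802 = 567 × 802 mm
P3: ⌊802/2⌋ × 567 = 401 × 567 mm
P4: ⌊567/2⌋ × 401 = 283 × 401 mm

283 × 401 mm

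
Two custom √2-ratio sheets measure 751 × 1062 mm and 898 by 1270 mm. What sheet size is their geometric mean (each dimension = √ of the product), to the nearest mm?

Short side: √(751 · 898) = √674398 ≈ 821.2 → 821 mm
Long side: √(1062 · 1270) = √1348740 ≈ 1161.4 → 1161 mm

821 × 1161 mm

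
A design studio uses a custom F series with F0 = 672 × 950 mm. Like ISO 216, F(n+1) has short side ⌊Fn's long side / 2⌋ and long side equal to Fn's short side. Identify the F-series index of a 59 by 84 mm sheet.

F0: 672 × 950 mm
F1: 475 × 672 mm
F2: 336 × 475 mm
F3: 237 × 336 mm
F4: 168 × 237 mm
F5: 118 × 168 mm
F6: 84 × 118 mm
F7: 59 × 84 mm
F8: 42 × 59 mm
→ matches F7.

F7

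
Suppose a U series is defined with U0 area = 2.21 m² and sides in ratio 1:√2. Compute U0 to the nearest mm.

Let the short side be w mm. Then w · w√2 = 2.21 m² = 2,210,000 mm².
w² = 2,210,000/√2, so w ≈ 1250.1 mm; long side = w√2 ≈ 1767.9 mm.

1250 × 1768 mm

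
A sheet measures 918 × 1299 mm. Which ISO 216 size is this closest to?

Aspect ratio 1299/918 ≈ 1.415 — close to the ISO √2 ≈ 1.414.
In the C-series (envelope sizes, between A and B): C0 = 917 × 1297 mm.
Off by 3 mm total — nearest standard size.

C0 (917 × 1297 mm)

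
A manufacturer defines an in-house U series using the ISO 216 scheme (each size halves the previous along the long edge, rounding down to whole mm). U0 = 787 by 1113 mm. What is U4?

U1: ⌊1113/2⌋ × 787 = 556 × 787 mm
U2: ⌊787/2⌋ × 556 = 393 × 556 mm
U3: ⌊556/2⌋ × 393 = 278 × 393 mm
U4: ⌊393/2⌋ × 278 = 196 × 278 mm

196 × 278 mm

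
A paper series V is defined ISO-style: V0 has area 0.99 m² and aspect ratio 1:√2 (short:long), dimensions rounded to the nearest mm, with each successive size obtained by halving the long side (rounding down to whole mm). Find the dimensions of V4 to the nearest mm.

Let V0's short side be w mm. w · w√2 = 0.99 m² = 990,000 mm², so w ≈ 836.7 mm and w√2 ≈ 1183.2 mm → V0 = 837 × 1183 mm.
V1: ⌊1183/2⌋ × 837 = 591 × 837 mm
V2: ⌊837/2⌋ × 591 = 418 × 591 mm
V3: ⌊591/2⌋ × 418 = 295 × 418 mm
V4: ⌊418/2⌋ × 295 = 209 × 295 mm

209 × 295 mm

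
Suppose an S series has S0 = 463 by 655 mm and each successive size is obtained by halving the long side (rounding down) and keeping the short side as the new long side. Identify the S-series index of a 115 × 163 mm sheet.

S0: 463 × 655 mm
S1: 327 × 463 mm
S2: 231 × 327 mm
S3: 163 × 231 mm
S4: 115 × 163 mm
S5: 81 × 115 mm
→ matches S4.

S4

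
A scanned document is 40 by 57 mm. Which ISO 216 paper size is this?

C9 (40 × 57 mm)

Aspect ratio 57/40 ≈ 1.425 — close to the ISO √2 ≈ 1.414.
In the C-series (envelope sizes, between A and B): C9 = 40 × 57 mm.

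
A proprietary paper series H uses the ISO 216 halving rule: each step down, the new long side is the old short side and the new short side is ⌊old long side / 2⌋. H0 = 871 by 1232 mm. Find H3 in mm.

308 × 435 mm

H1: ⌊1232/2⌋ × 871 = 616 × 871 mm
H2: ⌊871/2⌋ × 616 = 435 × 616 mm
H3: ⌊616/2⌋ × 435 = 308 × 435 mm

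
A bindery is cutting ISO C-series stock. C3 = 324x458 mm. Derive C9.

C4: ⌊458/2⌋ × 324 = 229 × 324 mm
C5: ⌊324/2⌋ × 229 = 162 × 229 mm
C6: ⌊229/2⌋ × 162 = 114 × 162 mm
C7: ⌊162/2⌋ × 114 = 81 × 114 mm
C8: ⌊114/2⌋ × 81 = 57 × 81 mm
C9: ⌊81/2⌋ × 57 = 40 × 57 mm

40 × 57 mm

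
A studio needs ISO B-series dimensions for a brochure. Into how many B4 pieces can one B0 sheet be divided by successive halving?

16

Each ISO step halves the sheet: 1 × B0 → 2 × B1 → 4 × B2 → 8 × B3 → …
From B0 to B4 is 4 halving steps: 2^4 = 16.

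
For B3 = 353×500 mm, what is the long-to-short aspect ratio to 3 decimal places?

1.416

500 / 353 = 1.416
ISO 216 targets √2 ≈ 1.414; the +0.002 deviation is from mm rounding.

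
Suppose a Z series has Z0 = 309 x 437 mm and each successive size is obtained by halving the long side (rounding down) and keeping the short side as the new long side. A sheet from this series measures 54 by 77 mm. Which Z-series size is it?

Z0: 309 × 437 mm
Z1: 218 × 309 mm
Z2: 154 × 218 mm
Z3: 109 × 154 mm
Z4: 77 × 109 mm
Z5: 54 × 77 mm
Z6: 38 × 54 mm
→ matches Z5.

Z5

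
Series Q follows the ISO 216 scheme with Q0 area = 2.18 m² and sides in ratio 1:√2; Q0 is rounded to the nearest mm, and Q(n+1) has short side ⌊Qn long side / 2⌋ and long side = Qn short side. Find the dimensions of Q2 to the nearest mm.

Let Q0's short side be w mm. w · w√2 = 2.18 m² = 2,180,000 mm², so w ≈ 1241.6 mm and w√2 ≈ 1755.8 mm → Q0 = 1242 × 1756 mm.
Q1: ⌊1756/2⌋ × 1242 = 878 × 1242 mm
Q2: ⌊1242/2⌋ × 878 = 621 × 878 mm

621 × 878 mm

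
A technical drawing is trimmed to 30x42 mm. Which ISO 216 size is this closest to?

Aspect ratio 42/30 ≈ 1.400 — close to the ISO √2 ≈ 1.414.
In the B-series (B0 = 1000 × 1414 mm): B10 = 31 × 44 mm.
Off by 3 mm total — nearest standard size.

B10 (31 × 44 mm)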